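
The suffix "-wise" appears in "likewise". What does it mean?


Suffix: -wise
Example: likewise = like + -wise
Meaning = in the manner of


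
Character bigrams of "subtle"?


Word: "subtle" (length 6)
Number of bigrams = 6 - 2 + 1 = 5
  Position 0: "su"
  Position 1: "ub"
  Position 2: "bt"
  Position 3: "tl"
  Position 4: "le"
Bigrams = "su", "ub", "bt", "tl", "le"


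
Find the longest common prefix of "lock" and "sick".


Word 1: "lock"
Word 2: "sick"
Comparing from start:
  Pos 0: 'l' != 's' (stop)
LCP = "" (length 0)


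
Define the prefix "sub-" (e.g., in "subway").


Prefix: sub-
Example: subway (sub- + way)
Meaning = under / below


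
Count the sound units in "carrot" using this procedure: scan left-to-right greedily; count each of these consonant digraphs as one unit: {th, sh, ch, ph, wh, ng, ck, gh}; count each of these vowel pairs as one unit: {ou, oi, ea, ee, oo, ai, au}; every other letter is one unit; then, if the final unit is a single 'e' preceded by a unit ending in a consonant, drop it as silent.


Word: "carrot" (6 letters)
Left-to-right scan:
  (1) 'c' (letter)
  (2) 'a' (letter)
  (3) 'r' (letter)
  (4) 'r' (letter)
  (5) 'o' (letter)
  (6) 't' (letter)
Units from scan: 6
Sound units = 6 units


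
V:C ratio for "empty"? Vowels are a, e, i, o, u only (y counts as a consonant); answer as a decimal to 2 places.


Word: "empty"
Vowels (a,e,i,o,u): 1
Consonants: 4
Ratio = 1/4
= 0.25


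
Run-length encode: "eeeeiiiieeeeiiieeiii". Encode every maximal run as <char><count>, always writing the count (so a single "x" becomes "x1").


String: "eeeeiiiieeeeiiieeiii"
Scanning for consecutive runs:
  'e' x 4
  'i' x 4
  'e' x 4
  'i' x 3
  'e' x 2
  'i' x 3
RLE = "e4i4e4i3e2i3"


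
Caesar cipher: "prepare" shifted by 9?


Word: "prepare"
Shift: 9
Each letter → (letter + shift) mod 26:
  'p' (15) + 9 = 24 → 'y'
  'r' (17) + 9 = 0 → 'a'
  'e' (4) + 9 = 13 → 'n'
  'p' (15) + 9 = 24 → 'y'
  'a' (0) + 9 = 9 → 'j'
  'r' (17) + 9 = 0 → 'a'
  'e' (4) + 9 = 13 → 'n'
Result = "yanyjan"


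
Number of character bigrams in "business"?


Word: "business" (length 8)
Number of 2-grams = length - 2 + 1 = 8 - 2 + 1
= 7


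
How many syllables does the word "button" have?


Word: "button"
Syllable breakdown: but | ton
Counting: 2 parts
= 2 syllables


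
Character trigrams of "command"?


Word: "command" (length 7)
Number of trigrams = 7 - 3 + 1 = 5
  Position 0: "com"
  Position 1: "omm"
  Position 2: "mma"
  Position 3: "man"
  Position 4: "and"
Trigrams = "com", "omm", "mma", "man", "and"


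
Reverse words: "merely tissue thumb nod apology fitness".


Original: "merely tissue thumb nod apology fitness"
Words (1..n): merely | tissue | thumb | nod | apology | fitness
Reversed (n..1): fitness | apology | nod | thumb | tissue | merely
Result = "fitness apology nod thumb tissue merely"


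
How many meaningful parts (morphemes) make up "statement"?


Word: "statement"
Morphemes: state + -ment
Each morpheme carries meaning
= 2 morphemes


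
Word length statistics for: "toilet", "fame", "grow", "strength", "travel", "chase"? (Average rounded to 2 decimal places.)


Lengths: "toilet"=6, "fame"=4, "grow"=4, "strength"=8, "travel"=6, "chase"=5
Sum = 33, Count = 6
Average = 33/6 = 5.50
= avg=5.50, min=4, max=8


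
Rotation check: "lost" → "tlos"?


Word: "lost", Candidate: "tlos"
Method: check if candidate is substring of word+word
"lostlost" contains "tlos"? Yes
Is rotation = Yes


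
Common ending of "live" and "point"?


Word 1: "live"
Word 2: "point"
Comparing from end:
  Pos -1: 'e' != 't' (stop)
LCS = "" (length 0)


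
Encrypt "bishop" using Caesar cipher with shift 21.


Word: "bishop"
Shift: 21
Each letter → (letter + shift) mod 26:
  'b' (1) + 21 = 22 → 'w'
  'i' (8) + 21 = 3 → 'd'
  's' (18) + 21 = 13 → 'n'
  'h' (7) + 21 = 2 → 'c'
  'o' (14) + 21 = 9 → 'j'
  'p' (15) + 21 = 10 → 'k'
Result = "wdncjk"


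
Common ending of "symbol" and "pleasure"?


Word 1: "symbol"
Word 2: "pleasure"
Comparing from end:
  Pos -1: 'l' != 'e' (stop)
LCS = "" (length 0)


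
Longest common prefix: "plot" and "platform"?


Word 1: "plot"
Word 2: "platform"
Comparing from start:
  Pos 0: 'p' == 'p'
  Pos 1: 'l' == 'l'
  Pos 2: 'o' != 'a' (stop)
LCP = "pl" (length 2)


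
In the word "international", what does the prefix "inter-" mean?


Prefix: inter-
Example: international = inter- + national
Meaning = between


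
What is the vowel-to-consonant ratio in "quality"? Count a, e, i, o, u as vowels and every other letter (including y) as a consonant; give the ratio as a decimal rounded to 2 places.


Word: "quality"
Vowels (a,e,i,o,u): 3
Consonants: 4
Ratio = 3/4
= 0.75


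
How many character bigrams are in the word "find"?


Word: "find" (length 4)
Number of 2-grams = length - 2 + 1 = 4 - 2 + 1
= 3


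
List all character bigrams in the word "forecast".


Word: "forecast" (length 8)
Number of bigrams = 8 - 2 + 1 = 7
  Position 0: "fo"
  Position 1: "or"
  Position 2: "re"
  Position 3: "ec"
  Position 4: "ca"
  Position 5: "as"
  Position 6: "st"
Bigrams = "fo", "or", "re", "ec", "ca", "as", "st"


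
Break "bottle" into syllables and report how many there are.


Word: "bottle"
Syllable breakdown: bot · tle
Counting: 2 parts
= 2 syllables


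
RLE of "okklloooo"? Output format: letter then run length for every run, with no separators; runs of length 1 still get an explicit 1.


String: "okklloooo"
Scanning for consecutive runs:
  'o' x 1
  'k' x 2
  'l' x 2
  'o' x 4
RLE = "o1k2l2o4"


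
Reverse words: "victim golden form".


Original: "victim golden form"
Words (1..n): victim | golden | form
Reversed (n..1): form | golden | victim
Result = "form golden victim"


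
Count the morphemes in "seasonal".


Word: "seasonal"
Morphemes: season | -al
Each morpheme carries meaning
= 2 morphemes


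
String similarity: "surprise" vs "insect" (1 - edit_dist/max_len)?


Word 1: "surprise" (length 8)
Word 2: "insect" (length 6)
One optimal edit sequence:
  1. delete 's'  (+1)
  2. delete 'u'  (+1)
  3. substitute 'r' -> 'i'  (+1)
  4. substitute 'p' -> 'n'  (+1)
  5. substitute 'r' -> 's'  (+1)
  6. substitute 'i' -> 'e'  (+1)
  7. substitute 's' -> 'c'  (+1)
  8. substitute 'e' -> 't'  (+1)
Edit distance = 8
Max length = max(8, 6) = 8
Similarity = 1 - 8/8
= 0.0000


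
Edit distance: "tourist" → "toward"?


Word 1: "tourist" (length 7)
Word 2: "toward" (length 6)
One optimal edit sequence (insert/delete/substitute each cost 1):
  1. keep 't'
  2. keep 'o'
  3. delete 'u'  (+1)
  4. substitute 'r' -> 'w'  (+1)
  5. substitute 'i' -> 'a'  (+1)
  6. substitute 's' -> 'r'  (+1)
  7. substitute 't' -> 'd'  (+1)
Total edit operations: 5
Edit distance = 5


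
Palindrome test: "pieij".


Word: "pieij"
Reversed: "jieip"
Forward == Backward? pieij != jieip
Palindrome = No


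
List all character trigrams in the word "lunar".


Word: "lunar" (length 5)
Number of trigrams = 5 - 3 + 1 = 3
  Position 0: "lun"
  Position 1: "una"
  Position 2: "nar"
Trigrams = "lun", "una", "nar"


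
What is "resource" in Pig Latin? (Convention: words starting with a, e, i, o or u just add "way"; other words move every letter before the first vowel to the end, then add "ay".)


Word: "resource"
Starts with consonant(s) → move to end, add 'ay'
Consonant cluster: "r"
Pig Latin = "esourceray"


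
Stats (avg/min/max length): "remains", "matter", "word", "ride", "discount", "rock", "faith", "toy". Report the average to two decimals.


Lengths: "remains"=7, "matter"=6, "word"=4, "ride"=4, "discount"=8, "rock"=4, "faith"=5, "toy"=3
Sum = 41, Count = 8
Average = 41/8 = 5.13
= avg=5.13, min=3, max=8


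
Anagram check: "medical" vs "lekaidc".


Word 1: "medical" → sorted: acdeilm
Word 2: "lekaidc" → sorted: acdeikl
Same letters? acdeilm != acdeikl
Anagram = No


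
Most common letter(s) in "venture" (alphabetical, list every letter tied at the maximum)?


Word: "venture"
Letter counts:
  'e': 2
  'n': 1
  'r': 1
  't': 1
  'u': 1
  'v': 1
Maximum count = 2
Most frequent = 'e' (2 times each)


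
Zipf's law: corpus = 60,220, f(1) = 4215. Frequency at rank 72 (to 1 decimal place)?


Zipf's law: f(r) = f(1) / r
f(1) = 4215
f(72) = 4215 / 72
= 58.5 occurrences


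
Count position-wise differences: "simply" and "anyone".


Comparing character by character (same length = 6):
  Pos 0: 's' vs 'a' !=
  Pos 1: 'i' vs 'n' !=
  Pos 2: 'm' vs 'y' !=
  Pos 3: 'p' vs 'o' !=
  Pos 4: 'l' vs 'n' !=
  Pos 5: 'y' vs 'e' !=
Hamming distance = 6


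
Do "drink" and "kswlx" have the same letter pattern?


Pattern of "drink": [0, 1, 2, 3, 4]
Pattern of "kswlx": [0, 1, 2, 3, 4]
Patterns match
Same pattern = Yes


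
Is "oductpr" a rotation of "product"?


Word: "product", Candidate: "oductpr"
Method: check if candidate is substring of word+word
"productproduct" contains "oductpr"? Yes
Is rotation = Yes


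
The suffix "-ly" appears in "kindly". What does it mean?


Suffix: -ly
As in: kindly -> kind + -ly
Meaning = in a manner


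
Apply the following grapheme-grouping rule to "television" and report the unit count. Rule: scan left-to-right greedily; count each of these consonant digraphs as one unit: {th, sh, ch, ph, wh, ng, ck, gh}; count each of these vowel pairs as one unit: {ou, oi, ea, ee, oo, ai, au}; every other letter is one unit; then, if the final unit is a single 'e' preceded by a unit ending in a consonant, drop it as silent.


Word: "television" (10 letters)
Left-to-right scan:
  (1) 't' (letter)
  (2) 'e' (letter)
  (3) 'l' (letter)
  (4) 'e' (letter)
  (5) 'v' (letter)
  (6) 'i' (letter)
  (7) 's' (letter)
  (8) 'i' (letter)
  (9) 'o' (letter)
  (10) 'n' (letter)
Units from scan: 10
Sound units = 10 units


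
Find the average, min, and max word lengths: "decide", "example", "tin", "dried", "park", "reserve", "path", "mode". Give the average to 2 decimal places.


Lengths: "decide"=6, "example"=7, "tin"=3, "dried"=5, "park"=4, "reserve"=7, "path"=4, "mode"=4
Sum = 40, Count = 8
Average = 40/8 = 5.00
= avg=5.00, min=3, max=7


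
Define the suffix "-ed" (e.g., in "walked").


Suffix: -ed
Example: walked = walk + -ed
Meaning = past tense


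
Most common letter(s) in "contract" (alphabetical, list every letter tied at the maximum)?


Word: "contract"
Letter counts:
  'a': 1
  'c': 2
  'n': 1
  'o': 1
  'r': 1
  't': 2
Maximum count = 2
Most frequent = 'c', 't' (2 times each)


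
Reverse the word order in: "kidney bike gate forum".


Original: "kidney bike gate forum"
Words (1..n): kidney | bike | gate | forum
Reversed (n..1): forum | gate | bike | kidney
Result = "forum gate bike kidney"


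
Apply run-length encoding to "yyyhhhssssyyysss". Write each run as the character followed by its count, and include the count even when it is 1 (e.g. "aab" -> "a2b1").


String: "yyyhhhssssyyysss"
Scanning for consecutive runs:
  'y' x 3
  'h' x 3
  's' x 4
  'y' x 3
  's' x 3
RLE = "y3h3s4y3s3"


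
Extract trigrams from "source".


Word: "source" (length 6)
Number of trigrams = 6 - 3 + 1 = 4
  Position 0: "sou"
  Position 1: "our"
  Position 2: "urc"
  Position 3: "rce"
Trigrams = "sou", "our", "urc", "rce"


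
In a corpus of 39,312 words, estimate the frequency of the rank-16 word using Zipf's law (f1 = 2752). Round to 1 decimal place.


Zipf's law: f(r) = f(1) / r
f(1) = 2752
f(16) = 2752 / 16
= 172.0 occurrences


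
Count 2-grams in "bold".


Word: "bold" (length 4)
Number of 2-grams = length - 2 + 1 = 4 - 2 + 1
= 3


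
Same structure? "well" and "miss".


Pattern of "well": [0, 1, 2, 2]
Pattern of "miss": [0, 1, 2, 2]
Patterns match
Same pattern = Yes


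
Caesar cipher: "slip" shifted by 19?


Word: "slip"
Shift: 19
Each letter → (letter + shift) mod 26:
  's' (18) + 19 = 11 → 'l'
  'l' (11) + 19 = 4 → 'e'
  'i' (8) + 19 = 1 → 'b'
  'p' (15) + 19 = 8 → 'i'
Result = "lebi"


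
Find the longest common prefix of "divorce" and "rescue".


Word 1: "divorce"
Word 2: "rescue"
Comparing from start:
  Pos 0: 'd' != 'r' (stop)
LCP = "" (length 0)


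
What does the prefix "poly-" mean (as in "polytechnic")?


Prefix: poly-
As in: polytechnic -> poly- + technic
Meaning = many


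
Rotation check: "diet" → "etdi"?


Word: "diet", Candidate: "etdi"
Method: check if candidate is substring of word+word
"dietdiet" contains "etdi"? Yes
Is rotation = Yes


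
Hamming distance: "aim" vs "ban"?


Comparing character by character (same length = 3):
  Pos 0: 'a' vs 'b' !=
  Pos 1: 'i' vs 'a' !=
  Pos 2: 'm' vs 'n' !=
Hamming distance = 3


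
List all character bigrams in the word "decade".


Word: "decade" (length 6)
Number of bigrams = 6 - 2 + 1 = 5
  Position 0: "de"
  Position 1: "ec"
  Position 2: "ca"
  Position 3: "ad"
  Position 4: "de"
Bigrams = "de", "ec", "ca", "ad", "de"


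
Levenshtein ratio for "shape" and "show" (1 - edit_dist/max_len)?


Word 1: "shape" (length 5)
Word 2: "show" (length 4)
One optimal edit sequence:
  1. keep 's'
  2. keep 'h'
  3. delete 'a'  (+1)
  4. substitute 'p' -> 'o'  (+1)
  5. substitute 'e' -> 'w'  (+1)
Edit distance = 3
Max length = max(5, 4) = 5
Similarity = 1 - 3/5
= 0.4000


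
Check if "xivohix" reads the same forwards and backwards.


Word: "xivohix"
Reversed: "xihovix"
Forward == Backward? xivohix != xihovix
Palindrome = No


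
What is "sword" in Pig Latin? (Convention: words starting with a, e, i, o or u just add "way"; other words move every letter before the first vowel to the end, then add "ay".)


Word: "sword"
Starts with consonant(s) → move to end, add 'ay'
Consonant cluster: "sw"
Pig Latin = "ordsway"


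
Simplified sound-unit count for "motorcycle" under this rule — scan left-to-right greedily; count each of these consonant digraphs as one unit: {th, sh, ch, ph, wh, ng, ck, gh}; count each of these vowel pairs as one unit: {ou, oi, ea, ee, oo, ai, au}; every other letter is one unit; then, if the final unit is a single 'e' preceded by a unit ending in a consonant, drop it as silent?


Word: "motorcycle" (10 letters)
Left-to-right scan:
  [1] 'm' (letter)
  [2] 'o' (letter)
  [3] 't' (letter)
  [4] 'o' (letter)
  [5] 'r' (letter)
  [6] 'c' (letter)
  [7] 'y' (letter)
  [8] 'c' (letter)
  [9] 'l' (letter)
  [10] 'e' (letter)
Units from scan: 10
Final unit is 'e' after a consonant -> drop as silent (-1)
Sound units = 9 units


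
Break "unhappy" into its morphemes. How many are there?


Word: "unhappy"
Morphemes: un- + happy
Each morpheme carries meaning
= 2 morphemes


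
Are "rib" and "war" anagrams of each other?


Word 1: "rib" → sorted: bir
Word 2: "war" → sorted: arw
Same letters? bir != arw
Anagram = No


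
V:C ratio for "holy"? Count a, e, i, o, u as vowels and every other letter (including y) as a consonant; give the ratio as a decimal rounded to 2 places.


Word: "holy"
Vowels (a,e,i,o,u): 1
Consonants: 3
Ratio = 1/3
= 0.33


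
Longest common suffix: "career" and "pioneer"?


Word 1: "career"
Word 2: "pioneer"
Comparing from end:
  Pos -1: 'r' == 'r'
  Pos -2: 'e' == 'e'
  Pos -3: 'e' == 'e'
  Pos -4: 'r' != 'n' (stop)
LCS = "eer" (length 3)


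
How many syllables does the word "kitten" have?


Word: "kitten"
Syllable breakdown: kit / ten
Counting: 2 parts
= 2 syllables


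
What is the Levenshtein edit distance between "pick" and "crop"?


Word 1: "pick" (length 4)
Word 2: "crop" (length 4)
One optimal edit sequence (insert/delete/substitute each cost 1):
  1. substitute 'p' -> 'c'  (+1)
  2. substitute 'i' -> 'r'  (+1)
  3. substitute 'c' -> 'o'  (+1)
  4. substitute 'k' -> 'p'  (+1)
Total edit operations: 4
Edit distance = 4


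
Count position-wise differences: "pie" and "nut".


Comparing character by character (same length = 3):
  Pos 0: 'p' vs 'n' !=
  Pos 1: 'i' vs 'u' !=
  Pos 2: 'e' vs 't' !=
Hamming distance = 3


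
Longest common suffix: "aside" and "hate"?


Word 1: "aside"
Word 2: "hate"
Comparing from end:
  Pos -1: 'e' == 'e'
  Pos -2: 'd' != 't' (stop)
LCS = "e" (length 1)


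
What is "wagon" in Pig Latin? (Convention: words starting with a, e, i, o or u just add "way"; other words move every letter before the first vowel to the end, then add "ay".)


Word: "wagon"
Starts with consonant(s) → move to end, add 'ay'
Consonant cluster: "w"
Pig Latin = "agonway"


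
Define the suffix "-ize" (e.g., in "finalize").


Suffix: -ize
Example: finalize (final + -ize)
Meaning = to make


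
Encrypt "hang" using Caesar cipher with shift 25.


Word: "hang"
Shift: 25
Each letter → (letter + shift) mod 26:
  'h' (7) + 25 = 6 → 'g'
  'a' (0) + 25 = 25 → 'z'
  'n' (13) + 25 = 12 → 'm'
  'g' (6) + 25 = 5 → 'f'
Result = "gzmf"


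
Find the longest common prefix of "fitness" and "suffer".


Word 1: "fitness"
Word 2: "suffer"
Comparing from start:
  Pos 0: 'f' != 's' (stop)
LCP = "" (length 0)


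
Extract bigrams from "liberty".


Word: "liberty" (length 7)
Number of bigrams = 7 - 2 + 1 = 6
  Position 0: "li"
  Position 1: "ib"
  Position 2: "be"
  Position 3: "er"
  Position 4: "rt"
  Position 5: "ty"
Bigrams = "li", "ib", "be", "er", "rt", "ty"


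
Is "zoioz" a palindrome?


Word: "zoioz"
Reversed: "zoioz"
Forward == Backward? zoioz == zoioz
Palindrome = Yes


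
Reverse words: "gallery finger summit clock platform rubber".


Original: "gallery finger summit clock platform rubber"
Words (1..n): gallery | finger | summit | clock | platform | rubber
Reversed (n..1): rubber | platform | clock | summit | finger | gallery
Result = "rubber platform clock summit finger gallery"


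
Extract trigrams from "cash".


Word: "cash" (length 4)
Number of trigrams = 4 - 3 + 1 = 2
  Position 0: "cas"
  Position 1: "ash"
Trigrams = "cas", "ash"


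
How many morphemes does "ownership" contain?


Word: "ownership"
Morphemes: own + -er + -ship
Each morpheme carries meaning
= 3 morphemes


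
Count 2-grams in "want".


Word: "want" (length 4)
Number of 2-grams = length - 2 + 1 = 4 - 2 + 1
= 3


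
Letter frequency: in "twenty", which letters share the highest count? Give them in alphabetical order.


Word: "twenty"
Letter counts:
  'e': 1
  'n': 1
  't': 2
  'w': 1
  'y': 1
Maximum count = 2
Most frequent = 't' (2 times each)


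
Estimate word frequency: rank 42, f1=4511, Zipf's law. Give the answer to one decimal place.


Zipf's law: f(r) = f(1) / r
f(1) = 4511
f(42) = 4511 / 42
= 107.4 occurrences


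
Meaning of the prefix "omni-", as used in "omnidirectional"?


Prefix: omni-
As in: omnidirectional -> omni- + directional
Meaning = all


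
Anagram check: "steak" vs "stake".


Word 1: "steak" → sorted: aekst
Word 2: "stake" → sorted: aekst
Same letters? aekst == aekst
Anagram = Yes


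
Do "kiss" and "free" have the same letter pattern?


Pattern of "kiss": [0, 1, 2, 2]
Pattern of "free": [0, 1, 2, 2]
Patterns match
Same pattern = Yes


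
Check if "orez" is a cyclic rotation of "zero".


Word: "zero", Candidate: "orez"
Method: check if candidate is substring of word+word
"zerozero" contains "orez"? No
Is rotation = No


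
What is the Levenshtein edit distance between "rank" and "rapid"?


Word 1: "rank" (length 4)
Word 2: "rapid" (length 5)
One optimal edit sequence (insert/delete/substitute each cost 1):
  1. keep 'r'
  2. keep 'a'
  3. insert 'p'  (+1)
  4. substitute 'n' -> 'i'  (+1)
  5. substitute 'k' -> 'd'  (+1)
Total edit operations: 3
Edit distance = 3


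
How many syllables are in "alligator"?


Word: "alligator"
Syllable breakdown: al · li · ga · tor
Counting: 4 parts
= 4 syllables


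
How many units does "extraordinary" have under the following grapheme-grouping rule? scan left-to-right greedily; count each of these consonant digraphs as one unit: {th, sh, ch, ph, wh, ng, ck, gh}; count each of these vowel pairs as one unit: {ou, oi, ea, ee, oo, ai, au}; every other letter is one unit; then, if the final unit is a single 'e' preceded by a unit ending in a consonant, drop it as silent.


Word: "extraordinary" (13 letters)
Left-to-right scan:
  (1) 'e' (letter)
  (2) 'x' (letter)
  (3) 't' (letter)
  (4) 'r' (letter)
  (5) 'a' (letter)
  (6) 'o' (letter)
  (7) 'r' (letter)
  (8) 'd' (letter)
  (9) 'i' (letter)
  (10) 'n' (letter)
  (11) 'a' (letter)
  (12) 'r' (letter)
  (13) 'y' (letter)
Units from scan: 13
Sound units = 13 units


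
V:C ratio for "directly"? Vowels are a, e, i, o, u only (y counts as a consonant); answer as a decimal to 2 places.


Word: "directly"
Vowels (a,e,i,o,u): 2
Consonants: 6
Ratio = 2/6
= 0.33


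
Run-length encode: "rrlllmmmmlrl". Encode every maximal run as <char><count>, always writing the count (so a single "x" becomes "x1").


String: "rrlllmmmmlrl"
Scanning for consecutive runs:
  'r' x 2
  'l' x 3
  'm' x 4
  'l' x 1
  'r' x 1
  'l' x 1
RLE = "r2l3m4l1r1l1"


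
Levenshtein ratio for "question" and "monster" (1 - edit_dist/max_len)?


Word 1: "question" (length 8)
Word 2: "monster" (length 7)
One optimal edit sequence:
  1. substitute 'q' -> 'm'  (+1)
  2. substitute 'u' -> 'o'  (+1)
  3. substitute 'e' -> 'n'  (+1)
  4. keep 's'
  5. keep 't'
  6. delete 'i'  (+1)
  7. substitute 'o' -> 'e'  (+1)
  8. substitute 'n' -> 'r'  (+1)
Edit distance = 6
Max length = max(8, 7) = 8
Similarity = 1 - 6/8
= 0.2500


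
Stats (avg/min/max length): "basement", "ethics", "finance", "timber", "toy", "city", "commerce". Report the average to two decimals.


Lengths: "basement"=8, "ethics"=6, "finance"=7, "timber"=6, "toy"=3, "city"=4, "commerce"=8
Sum = 42, Count = 7
Average = 42/7 = 6.00
= avg=6.00, min=3, max=8


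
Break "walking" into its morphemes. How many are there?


Word: "walking"
Morphemes: walk / -ing
Each morpheme carries meaning
= 2 morphemes


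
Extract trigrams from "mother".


Word: "mother" (length 6)
Number of trigrams = 6 - 3 + 1 = 4
  Position 0: "mot"
  Position 1: "oth"
  Position 2: "the"
  Position 3: "her"
Trigrams = "mot", "oth", "the", "her"


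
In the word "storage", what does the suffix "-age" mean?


Suffix: -age
Example: storage = store + -age, with a spelling change
Meaning = result / collection


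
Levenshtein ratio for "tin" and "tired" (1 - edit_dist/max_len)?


Word 1: "tin" (length 3)
Word 2: "tired" (length 5)
One optimal edit sequence:
  1. keep 't'
  2. keep 'i'
  3. insert 'r'  (+1)
  4. insert 'e'  (+1)
  5. substitute 'n' -> 'd'  (+1)
Edit distance = 3
Max length = max(3, 5) = 5
Similarity = 1 - 3/5
= 0.4000


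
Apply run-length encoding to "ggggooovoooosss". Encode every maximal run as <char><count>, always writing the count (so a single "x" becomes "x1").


String: "ggggooovoooosss"
Scanning for consecutive runs:
  'g' x 4
  'o' x 3
  'v' x 1
  'o' x 4
  's' x 3
RLE = "g4o3v1o4s3"


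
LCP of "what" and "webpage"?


Word 1: "what"
Word 2: "webpage"
Comparing from start:
  Pos 0: 'w' == 'w'
  Pos 1: 'h' != 'e' (stop)
LCP = "w" (length 1)


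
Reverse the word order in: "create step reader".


Original: "create step reader"
Words (1..n): create | step | reader
Reversed (n..1): reader | step | create
Result = "reader step create"


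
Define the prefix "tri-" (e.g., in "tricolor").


Prefix: tri-
As in: tricolor -> tri- + color
Meaning = three


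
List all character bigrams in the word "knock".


Word: "knock" (length 5)
Number of bigrams = 5 - 2 + 1 = 4
  Position 0: "kn"
  Position 1: "no"
  Position 2: "oc"
  Position 3: "ck"
Bigrams = "kn", "no", "oc", "ck"


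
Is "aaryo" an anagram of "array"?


Word 1: "array" → sorted: aarry
Word 2: "aaryo" → sorted: aaory
Same letters? aarry != aaory
Anagram = No


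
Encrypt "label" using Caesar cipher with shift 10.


Word: "label"
Shift: 10
Each letter → (letter + shift) mod 26:
  'l' (11) + 10 = 21 → 'v'
  'a' (0) + 10 = 10 → 'k'
  'b' (1) + 10 = 11 → 'l'
  'e' (4) + 10 = 14 → 'o'
  'l' (11) + 10 = 21 → 'v'
Result = "vklov"


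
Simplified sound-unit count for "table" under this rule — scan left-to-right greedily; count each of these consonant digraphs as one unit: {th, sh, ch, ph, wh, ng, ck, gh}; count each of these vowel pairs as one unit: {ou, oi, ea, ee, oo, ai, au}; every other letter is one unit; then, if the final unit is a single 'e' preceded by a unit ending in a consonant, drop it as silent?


Word: "table" (5 letters)
Left-to-right scan:
  [1] 't' (letter)
  [2] 'a' (letter)
  [3] 'b' (letter)
  [4] 'l' (letter)
  [5] 'e' (letter)
Units from scan: 5
Final unit is 'e' after a consonant -> drop as silent (-1)
Sound units = 4 units


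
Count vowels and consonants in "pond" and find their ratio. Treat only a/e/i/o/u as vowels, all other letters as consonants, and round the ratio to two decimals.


Word: "pond"
Vowels (a,e,i,o,u): 1
Consonants: 3
Ratio = 1/3
= 0.33


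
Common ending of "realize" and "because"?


Word 1: "realize"
Word 2: "because"
Comparing from end:
  Pos -1: 'e' == 'e'
  Pos -2: 'z' != 's' (stop)
LCS = "e" (length 1)


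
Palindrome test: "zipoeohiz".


Word: "zipoeohiz"
Reversed: "zihoeopiz"
Forward == Backward? zipoeohiz != zihoeopiz
Palindrome = No


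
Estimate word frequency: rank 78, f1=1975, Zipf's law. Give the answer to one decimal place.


Zipf's law: f(r) = f(1) / r
f(1) = 1975
f(78) = 1975 / 78
= 25.3 occurrences


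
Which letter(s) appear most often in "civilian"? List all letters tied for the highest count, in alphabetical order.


Word: "civilian"
Letter counts:
  'a': 1
  'c': 1
  'i': 3
  'l': 1
  'n': 1
  'v': 1
Maximum count = 3
Most frequent = 'i' (3 times each)


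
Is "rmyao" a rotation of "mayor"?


Word: "mayor", Candidate: "rmyao"
Method: check if candidate is substring of word+word
"mayormayor" contains "rmyao"? No
Is rotation = No


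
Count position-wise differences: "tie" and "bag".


Comparing character by character (same length = 3):
  Pos 0: 't' vs 'b' !=
  Pos 1: 'i' vs 'a' !=
  Pos 2: 'e' vs 'g' !=
Hamming distance = 3


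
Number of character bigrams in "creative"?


Word: "creative" (length 8)
Number of 2-grams = length - 2 + 1 = 8 - 2 + 1
= 7


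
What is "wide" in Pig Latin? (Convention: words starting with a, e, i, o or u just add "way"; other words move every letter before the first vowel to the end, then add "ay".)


Word: "wide"
Starts with consonant(s) → move to end, add 'ay'
Consonant cluster: "w"
Pig Latin = "ideway"


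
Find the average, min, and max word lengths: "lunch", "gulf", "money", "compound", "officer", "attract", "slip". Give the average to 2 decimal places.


Lengths: "lunch"=5, "gulf"=4, "money"=5, "compound"=8, "officer"=7, "attract"=7, "slip"=4
Sum = 40, Count = 7
Average = 40/7 = 5.71
= avg=5.71, min=4, max=8


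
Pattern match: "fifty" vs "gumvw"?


Pattern of "fifty": [0, 1, 0, 2, 3]
Pattern of "gumvw": [0, 1, 2, 3, 4]
Patterns do not match
Same pattern = No


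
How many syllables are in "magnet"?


Word: "magnet"
Syllable breakdown: mag | net
Counting: 2 parts
= 2 syllables


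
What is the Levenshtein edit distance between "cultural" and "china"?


Word 1: "cultural" (length 8)
Word 2: "china" (length 5)
One optimal edit sequence (insert/delete/substitute each cost 1):
  1. keep 'c'
  2. delete 'u'  (+1)
  3. delete 'l'  (+1)
  4. substitute 't' -> 'h'  (+1)
  5. substitute 'u' -> 'i'  (+1)
  6. substitute 'r' -> 'n'  (+1)
  7. keep 'a'
  8. delete 'l'  (+1)
Total edit operations: 6
Edit distance = 6


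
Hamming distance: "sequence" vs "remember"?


Comparing character by character (same length = 8):
  Pos 0: 's' vs 'r' !=
  Pos 1: 'e' vs 'e' =
  Pos 2: 'q' vs 'm' !=
  Pos 3: 'u' vs 'e' !=
  Pos 4: 'e' vs 'm' !=
  Pos 5: 'n' vs 'b' !=
  Pos 6: 'c' vs 'e' !=
  Pos 7: 'e' vs 'r' !=
Hamming distance = 7


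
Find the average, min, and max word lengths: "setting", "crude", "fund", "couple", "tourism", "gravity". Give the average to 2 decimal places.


Lengths: "setting"=7, "crude"=5, "fund"=4, "couple"=6, "tourism"=7, "gravity"=7
Sum = 36, Count = 6
Average = 36/6 = 6.00
= avg=6.00, min=4, max=7


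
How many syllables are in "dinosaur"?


Word: "dinosaur"
Syllable breakdown: di / no / saur
Counting: 3 parts
= 3 syllables


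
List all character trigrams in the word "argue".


Word: "argue" (length 5)
Number of trigrams = 5 - 3 + 1 = 3
  Position 0: "arg"
  Position 1: "rgu"
  Position 2: "gue"
Trigrams = "arg", "rgu", "gue"


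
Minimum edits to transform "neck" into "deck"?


Word 1: "neck" (length 4)
Word 2: "deck" (length 4)
One optimal edit sequence (insert/delete/substitute each cost 1):
  1. substitute 'n' -> 'd'  (+1)
  2. keep 'e'
  3. keep 'c'
  4. keep 'k'
Total edit operations: 1
Edit distance = 1


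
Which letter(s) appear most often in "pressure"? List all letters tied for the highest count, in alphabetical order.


Word: "pressure"
Letter counts:
  'e': 2
  'p': 1
  'r': 2
  's': 2
  'u': 1
Maximum count = 2
Most frequent = 'e', 'r', 's' (2 times each)


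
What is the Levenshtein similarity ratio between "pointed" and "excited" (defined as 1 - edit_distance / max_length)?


Word 1: "pointed" (length 7)
Word 2: "excited" (length 7)
One optimal edit sequence:
  1. substitute 'p' -> 'e'  (+1)
  2. substitute 'o' -> 'x'  (+1)
  3. substitute 'i' -> 'c'  (+1)
  4. substitute 'n' -> 'i'  (+1)
  5. keep 't'
  6. keep 'e'
  7. keep 'd'
Edit distance = 4
Max length = max(7, 7) = 7
Similarity = 1 - 4/7
= 0.4286


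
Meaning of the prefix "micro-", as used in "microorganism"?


Prefix: micro-
Example: microorganism = micro- + organism
Meaning = small


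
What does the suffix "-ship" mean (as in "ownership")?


Suffix: -ship
Example: ownership = owner + -ship
Meaning = state / position


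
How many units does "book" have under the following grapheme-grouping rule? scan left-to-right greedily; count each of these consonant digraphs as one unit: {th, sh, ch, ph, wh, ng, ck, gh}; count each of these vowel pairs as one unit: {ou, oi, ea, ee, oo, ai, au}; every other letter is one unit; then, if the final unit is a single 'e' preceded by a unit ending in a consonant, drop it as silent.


Word: "book" (4 letters)
Left-to-right scan:
  [1] 'b' (letter)
  [2] 'oo' (vowel-pair)
  [3] 'k' (letter)
Units from scan: 3
Sound units = 3 units


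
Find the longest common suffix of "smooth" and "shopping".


Word 1: "smooth"
Word 2: "shopping"
Comparing from end:
  Pos -1: 'h' != 'g' (stop)
LCS = "" (length 0)


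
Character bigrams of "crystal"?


Word: "crystal" (length 7)
Number of bigrams = 7 - 2 + 1 = 6
  Position 0: "cr"
  Position 1: "ry"
  Position 2: "ys"
  Position 3: "st"
  Position 4: "ta"
  Position 5: "al"
Bigrams = "cr", "ry", "ys", "st", "ta", "al"


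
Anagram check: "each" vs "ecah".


Word 1: "each" → sorted: aceh
Word 2: "ecah" → sorted: aceh
Same letters? aceh == aceh
Anagram = Yes


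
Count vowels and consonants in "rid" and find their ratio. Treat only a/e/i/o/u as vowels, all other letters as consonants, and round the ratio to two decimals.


Word: "rid"
Vowels (a,e,i,o,u): 1
Consonants: 2
Ratio = 1/2
= 0.50


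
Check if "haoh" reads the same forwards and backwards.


Word: "haoh"
Reversed: "hoah"
Forward == Backward? haoh != hoah
Palindrome = No


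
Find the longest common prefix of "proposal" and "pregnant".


Word 1: "proposal"
Word 2: "pregnant"
Comparing from start:
  Pos 0: 'p' == 'p'
  Pos 1: 'r' == 'r'
  Pos 2: 'o' != 'e' (stop)
LCP = "pr" (length 2)


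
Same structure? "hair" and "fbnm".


Pattern of "hair": [0, 1, 2, 3]
Pattern of "fbnm": [0, 1, 2, 3]
Patterns match
Same pattern = Yes


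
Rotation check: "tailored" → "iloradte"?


Word: "tailored", Candidate: "iloradte"
Method: check if candidate is substring of word+word
"tailoredtailored" contains "iloradte"? No
Is rotation = No


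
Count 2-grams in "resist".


Word: "resist" (length 6)
Number of 2-grams = length - 2 + 1 = 6 - 2 + 1
= 5


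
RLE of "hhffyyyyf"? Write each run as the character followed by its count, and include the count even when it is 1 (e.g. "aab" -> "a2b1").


String: "hhffyyyyf"
Scanning for consecutive runs:
  'h' x 2
  'f' x 2
  'y' x 4
  'f' x 1
RLE = "h2f2y4f1"


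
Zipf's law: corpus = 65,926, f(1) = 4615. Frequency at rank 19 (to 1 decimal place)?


Zipf's law: f(r) = f(1) / r
f(1) = 4615
f(19) = 4615 / 19
= 242.9 occurrences


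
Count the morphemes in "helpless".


Word: "helpless"
Morphemes: help + -less
Each morpheme carries meaning
= 2 morphemes


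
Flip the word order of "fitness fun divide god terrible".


Original: "fitness fun divide god terrible"
Words (1..n): fitness | fun | divide | god | terrible
Reversed (n..1): terrible | god | divide | fun | fitness
Result = "terrible god divide fun fitness"


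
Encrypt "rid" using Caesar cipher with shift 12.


Word: "rid"
Shift: 12
Each letter → (letter + shift) mod 26:
  'r' (17) + 12 = 3 → 'd'
  'i' (8) + 12 = 20 → 'u'
  'd' (3) + 12 = 15 → 'p'
Result = "dup"


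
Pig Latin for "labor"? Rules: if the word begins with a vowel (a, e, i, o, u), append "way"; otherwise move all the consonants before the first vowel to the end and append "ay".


Word: "labor"
Starts with consonant(s) → move to end, add 'ay'
Consonant cluster: "l"
Pig Latin = "aborlay"


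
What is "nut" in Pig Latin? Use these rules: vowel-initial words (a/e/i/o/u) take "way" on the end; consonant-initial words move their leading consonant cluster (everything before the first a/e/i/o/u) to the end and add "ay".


Word: "nut"
Starts with consonant(s) → move to end, add 'ay'
Consonant cluster: "n"
Pig Latin = "utnay"


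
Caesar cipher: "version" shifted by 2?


Word: "version"
Shift: 2
Each letter → (letter + shift) mod 26:
  'v' (21) + 2 = 23 → 'x'
  'e' (4) + 2 = 6 → 'g'
  'r' (17) + 2 = 19 → 't'
  's' (18) + 2 = 20 → 'u'
  'i' (8) + 2 = 10 → 'k'
  'o' (14) + 2 = 16 → 'q'
  'n' (13) + 2 = 15 → 'p'
Result = "xgtukqp"


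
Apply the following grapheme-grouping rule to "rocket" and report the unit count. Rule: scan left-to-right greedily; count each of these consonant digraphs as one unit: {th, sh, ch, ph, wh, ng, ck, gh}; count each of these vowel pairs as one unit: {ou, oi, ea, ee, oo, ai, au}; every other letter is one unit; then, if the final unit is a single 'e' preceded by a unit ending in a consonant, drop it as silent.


Word: "rocket" (6 letters)
Left-to-right scan:
  [1] 'r' (letter)
  [2] 'o' (letter)
  [3] 'ck' (digraph)
  [4] 'e' (letter)
  [5] 't' (letter)
Units from scan: 5
Sound units = 5 units


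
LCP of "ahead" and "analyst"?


Word 1: "ahead"
Word 2: "analyst"
Comparing from start:
  Pos 0: 'a' == 'a'
  Pos 1: 'h' != 'n' (stop)
LCP = "a" (length 1)


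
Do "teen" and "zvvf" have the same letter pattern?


Pattern of "teen": [0, 1, 1, 2]
Pattern of "zvvf": [0, 1, 1, 2]
Patterns match
Same pattern = Yes


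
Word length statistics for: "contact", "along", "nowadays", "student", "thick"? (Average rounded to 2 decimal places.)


Lengths: "contact"=7, "along"=5, "nowadays"=8, "student"=7, "thick"=5
Sum = 32, Count = 5
Average = 32/5 = 6.40
= avg=6.40, min=5, max=8


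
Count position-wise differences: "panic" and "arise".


Comparing character by character (same length = 5):
  Pos 0: 'p' vs 'a' !=
  Pos 1: 'a' vs 'r' !=
  Pos 2: 'n' vs 'i' !=
  Pos 3: 'i' vs 's' !=
  Pos 4: 'c' vs 'e' !=
Hamming distance = 5


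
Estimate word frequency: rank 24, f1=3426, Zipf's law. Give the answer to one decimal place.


Zipf's law: f(r) = f(1) / r
f(1) = 3426
f(24) = 3426 / 24
= 142.8 occurrences


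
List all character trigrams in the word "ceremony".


Word: "ceremony" (length 8)
Number of trigrams = 8 - 3 + 1 = 6
  Position 0: "cer"
  Position 1: "ere"
  Position 2: "rem"
  Position 3: "emo"
  Position 4: "mon"
  Position 5: "ony"
Trigrams = "cer", "ere", "rem", "emo", "mon", "ony"


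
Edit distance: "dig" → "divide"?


Word 1: "dig" (length 3)
Word 2: "divide" (length 6)
One optimal edit sequence (insert/delete/substitute each cost 1):
  1. keep 'd'
  2. insert 'i'  (+1)
  3. insert 'v'  (+1)
  4. keep 'i'
  5. insert 'd'  (+1)
  6. substitute 'g' -> 'e'  (+1)
Total edit operations: 4
Edit distance = 4


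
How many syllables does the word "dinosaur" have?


Word: "dinosaur"
Syllable breakdown: di · no · saur
Counting: 3 parts
= 3 syllables


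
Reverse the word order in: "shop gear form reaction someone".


Original: "shop gear form reaction someone"
Words (1..n): shop | gear | form | reaction | someone
Reversed (n..1): someone | reaction | form | gear | shop
Result = "someone reaction form gear shop"


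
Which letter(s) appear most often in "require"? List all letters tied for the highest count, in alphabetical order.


Word: "require"
Letter counts:
  'e': 2
  'i': 1
  'q': 1
  'r': 2
  'u': 1
Maximum count = 2
Most frequent = 'e', 'r' (2 times each)


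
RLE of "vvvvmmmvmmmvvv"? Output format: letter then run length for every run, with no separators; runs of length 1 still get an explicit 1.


String: "vvvvmmmvmmmvvv"
Scanning for consecutive runs:
  'v' x 4
  'm' x 3
  'v' x 1
  'm' x 3
  'v' x 3
RLE = "v4m3v1m3v3"


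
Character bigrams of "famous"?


Word: "famous" (length 6)
Number of bigrams = 6 - 2 + 1 = 5
  Position 0: "fa"
  Position 1: "am"
  Position 2: "mo"
  Position 3: "ou"
  Position 4: "us"
Bigrams = "fa", "am", "mo", "ou", "us"


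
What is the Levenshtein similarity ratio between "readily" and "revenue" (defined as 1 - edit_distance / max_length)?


Word 1: "readily" (length 7)
Word 2: "revenue" (length 7)
One optimal edit sequence:
  1. keep 'r'
  2. keep 'e'
  3. substitute 'a' -> 'v'  (+1)
  4. substitute 'd' -> 'e'  (+1)
  5. substitute 'i' -> 'n'  (+1)
  6. substitute 'l' -> 'u'  (+1)
  7. substitute 'y' -> 'e'  (+1)
Edit distance = 5
Max length = max(7, 7) = 7
Similarity = 1 - 5/7
= 0.2857


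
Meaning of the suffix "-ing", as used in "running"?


Suffix: -ing
As in: running -> run + -ing, with a spelling change
Meaning = present participle


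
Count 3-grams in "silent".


Word: "silent" (length 6)
Number of 3-grams = length - 3 + 1 = 6 - 3 + 1
= 4


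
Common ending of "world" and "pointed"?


Word 1: "world"
Word 2: "pointed"
Comparing from end:
  Pos -1: 'd' == 'd'
  Pos -2: 'l' != 'e' (stop)
LCS = "d" (length 1)


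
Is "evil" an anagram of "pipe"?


Word 1: "pipe" → sorted: eipp
Word 2: "evil" → sorted: eilv
Same letters? eipp != eilv
Anagram = No


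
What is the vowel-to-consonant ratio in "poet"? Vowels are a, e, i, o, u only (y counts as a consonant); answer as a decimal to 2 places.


Word: "poet"
Vowels (a,e,i,o,u): 2
Consonants: 2
Ratio = 2/2
= 1.00


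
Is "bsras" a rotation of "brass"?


Word: "brass", Candidate: "bsras"
Method: check if candidate is substring of word+word
"brassbrass" contains "bsras"? No
Is rotation = No


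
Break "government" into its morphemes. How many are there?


Word: "government"
Morphemes: govern + -ment
Each morpheme carries meaning
= 2 morphemes


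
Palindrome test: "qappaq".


Word: "qappaq"
Reversed: "qappaq"
Forward == Backward? qappaq == qappaq
Palindrome = Yes


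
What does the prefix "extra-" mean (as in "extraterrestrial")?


Prefix: extra-
As in: extraterrestrial -> extra- + terrestrial
Meaning = beyond


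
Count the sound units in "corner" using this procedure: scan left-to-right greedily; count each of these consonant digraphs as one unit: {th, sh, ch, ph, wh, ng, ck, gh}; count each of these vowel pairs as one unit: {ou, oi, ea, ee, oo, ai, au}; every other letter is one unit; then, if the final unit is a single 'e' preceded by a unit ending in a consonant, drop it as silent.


Word: "corner" (6 letters)
Left-to-right scan:
  (1) 'c' (letter)
  (2) 'o' (letter)
  (3) 'r' (letter)
  (4) 'n' (letter)
  (5) 'e' (letter)
  (6) 'r' (letter)
Units from scan: 6
Sound units = 6 units
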